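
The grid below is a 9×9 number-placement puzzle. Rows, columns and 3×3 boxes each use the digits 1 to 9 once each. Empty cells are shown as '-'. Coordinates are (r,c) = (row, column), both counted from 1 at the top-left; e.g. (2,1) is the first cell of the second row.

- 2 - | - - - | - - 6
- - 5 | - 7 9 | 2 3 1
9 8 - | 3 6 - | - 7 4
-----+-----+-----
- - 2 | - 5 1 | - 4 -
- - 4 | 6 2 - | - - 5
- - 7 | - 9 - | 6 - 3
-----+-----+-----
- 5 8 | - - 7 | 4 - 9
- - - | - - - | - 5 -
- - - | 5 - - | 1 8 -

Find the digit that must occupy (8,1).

1

(1,8) = 9 (sole candidate).
(3,3) = 1 (sole candidate).
(3,7) = 5 (sole candidate).
(5,8) = 1 (sole candidate).
(6,2) = 1 (sole candidate).
(6,8) = 2 (sole candidate).
(7,8) = 6 (sole candidate).
(1,3) = 3 (sole candidate).
(1,7) = 8 (sole candidate).
(3,6) = 2 (sole candidate).
(1,6) = 5 (hidden single in row 1).
(1,1) = 7 (hidden single in row 1).
(2,4) = 8 (hidden single in row 2).
(4,4) = 7 (sole candidate).
(4,7) = 9 (sole candidate).
(4,9) = 8 (sole candidate).
(5,7) = 7 (sole candidate).
(6,4) = 4 (sole candidate).
(6,6) = 8 (sole candidate).
(8,7) = 3 (sole candidate).
(1,4) = 1 (sole candidate).
(1,5) = 4 (sole candidate).
(5,6) = 3 (sole candidate).
(6,1) = 5 (sole candidate).
(7,4) = 2 (sole candidate).
(8,4) = 9 (sole candidate).
(9,5) = 3 (sole candidate).
(5,1) = 8 (sole candidate).
(5,2) = 9 (sole candidate).
(7,5) = 1 (sole candidate).
(8,3) = 6 (sole candidate).
(8,5) = 8 (sole candidate).
(8,6) = 4 (sole candidate).
(9,3) = 9 (sole candidate).
(9,6) = 6 (sole candidate).
(7,1) = 3 (sole candidate).
(8,2) = 7 (sole candidate).
(8,9) = 2 (sole candidate).
(9,2) = 4 (sole candidate).
(9,9) = 7 (sole candidate).
(2,2) = 6 (sole candidate).
(4,1) = 6 (sole candidate).
(4,2) = 3 (sole candidate).
(8,1) = 1: row 8 has {2,3,4,5,6,7,8,9}; col 1 has {3,5,6,7,8,9}; box has {3,4,5,6,7,8,9} → only 1 remains.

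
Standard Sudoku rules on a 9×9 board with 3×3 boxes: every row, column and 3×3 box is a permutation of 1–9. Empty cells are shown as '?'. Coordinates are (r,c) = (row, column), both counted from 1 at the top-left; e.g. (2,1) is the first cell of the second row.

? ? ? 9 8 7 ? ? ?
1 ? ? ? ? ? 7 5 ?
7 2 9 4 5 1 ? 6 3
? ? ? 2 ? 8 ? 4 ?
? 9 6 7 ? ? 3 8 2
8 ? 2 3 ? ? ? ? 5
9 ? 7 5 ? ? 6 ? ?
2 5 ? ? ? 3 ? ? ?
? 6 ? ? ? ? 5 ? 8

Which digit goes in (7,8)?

(2,4) = 6 (sole candidate).
(2,6) = 2 (sole candidate).
(3,7) = 8 (sole candidate).
(7,6) = 4 (sole candidate).
(7,9) = 1 (sole candidate).
(9,4) = 1 (sole candidate).
(9,6) = 9 (sole candidate).
(1,9) = 4 (sole candidate).
(2,5) = 3 (sole candidate).
(2,9) = 9 (sole candidate).
(5,6) = 5 (sole candidate).
(6,6) = 6 (sole candidate).
(7,5) = 2 (sole candidate).
(7,8) = 3: row 7 has {1,2,4,5,6,7,9}; col 8 has {4,5,6,8}; box has {1,5,6,8} → only 3 remains.

3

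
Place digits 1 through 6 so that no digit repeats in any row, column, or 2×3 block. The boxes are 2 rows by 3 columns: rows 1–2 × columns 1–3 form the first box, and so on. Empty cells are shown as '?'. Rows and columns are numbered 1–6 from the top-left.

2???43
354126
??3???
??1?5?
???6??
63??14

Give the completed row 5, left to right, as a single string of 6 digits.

142635

R1C3 = 6: row 1 has {2,3,4}; col 3 has {1,3,4}; box has {2,3,4,5} → only 6 remains.
R1C4 = 5: row 1 has {2,3,4,6}; col 4 has {1,6}; box has {1,2,3,4,6} → only 5 remains.
R3C5 = 6: row 3 has {3}; col 5 has {1,2,4,5}; box has {5} → only 6 remains.
R4C1 = 4: row 4 has {1,5}; col 1 has {2,3,6}; box has {1,3} → only 4 remains.
R4C6 = 2: row 4 has {1,4,5}; col 6 has {3,4,6}; box has {5,6} → only 2 remains.
R5C5 = 3: row 5 has {6}; col 5 has {1,2,4,5,6}; box has {1,4,6} → only 3 remains.
R5C6 = 5: row 5 has {3,6}; col 6 has {2,3,4,6}; box has {1,3,4,6} → only 5 remains.
R6C4 = 2: row 6 has {1,3,4,6}; col 4 has {1,5,6}; box has {1,3,4,5,6} → only 2 remains.
R1C2 = 1: row 1 has {2,3,4,5,6}; col 2 has {3,5}; box has {2,3,4,5,6} → only 1 remains.
R3C1 = 5: row 3 has {3,6}; col 1 has {2,3,4,6}; box has {1,3,4} → only 5 remains.
R3C2 = 2: row 3 has {3,5,6}; col 2 has {1,3,5}; box has {1,3,4,5} → only 2 remains.
R3C4 = 4: row 3 has {2,3,5,6}; col 4 has {1,2,5,6}; box has {2,5,6} → only 4 remains.
R3C6 = 1: row 3 has {2,3,4,5,6}; col 6 has {2,3,4,5,6}; box has {2,4,5,6} → only 1 remains.
R4C2 = 6: row 4 has {1,2,4,5}; col 2 has {1,2,3,5}; box has {1,2,3,4,5} → only 6 remains.
R4C4 = 3: row 4 has {1,2,4,5,6}; col 4 has {1,2,4,5,6}; box has {1,2,4,5,6} → only 3 remains.
R5C1 = 1: row 5 has {3,5,6}; col 1 has {2,3,4,5,6}; box has {3,6} → only 1 remains.
R5C2 = 4: row 5 has {1,3,5,6}; col 2 has {1,2,3,5,6}; box has {1,3,6} → only 4 remains.
R5C3 = 2: row 5 has {1,3,4,5,6}; col 3 has {1,3,4,6}; box has {1,3,4,6} → only 2 remains.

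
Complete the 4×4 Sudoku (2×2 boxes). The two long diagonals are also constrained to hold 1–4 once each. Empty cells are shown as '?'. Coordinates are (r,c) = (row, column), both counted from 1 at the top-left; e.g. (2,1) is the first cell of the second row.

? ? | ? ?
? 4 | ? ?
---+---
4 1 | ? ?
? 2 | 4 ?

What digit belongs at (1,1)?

2

(1,2) = 3: row 1 has {}; col 2 has {1,2,4}; box has {4} → only 3 remains.
(4,1) = 3: row 4 has {2,4}; col 1 has {4}; box has {1,2,4}; anti-diagonal has {1} → only 3 remains.
(4,4) = 1: row 4 has {2,3,4}; col 4 has {}; box has {4}; main diagonal has {4} → only 1 remains.
(1,1) = 2: row 1 has {3}; col 1 has {3,4}; box has {3,4}; main diagonal has {1,4} → only 2 remains.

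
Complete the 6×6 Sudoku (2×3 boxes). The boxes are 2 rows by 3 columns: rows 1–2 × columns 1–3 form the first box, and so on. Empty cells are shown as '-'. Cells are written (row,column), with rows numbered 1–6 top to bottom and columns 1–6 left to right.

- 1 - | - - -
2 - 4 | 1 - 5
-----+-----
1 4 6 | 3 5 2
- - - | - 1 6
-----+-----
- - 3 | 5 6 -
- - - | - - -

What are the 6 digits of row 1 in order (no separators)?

(1,3) = 5: row 1 has {1}; col 3 has {3,4,6}; box has {1,2,4} → only 5 remains.
(2,5) = 3: row 2 has {1,2,4,5}; col 5 has {1,5,6}; box has {1,5} → only 3 remains.
(4,3) = 2: row 4 has {1,6}; col 3 has {3,4,5,6}; box has {1,4,6} → only 2 remains.
(4,4) = 4: row 4 has {1,2,6}; col 4 has {1,3,5}; box has {1,2,3,5,6} → only 4 remains.
(5,1) = 4: row 5 has {3,5,6}; col 1 has {1,2}; box has {3} → only 4 remains.
(5,2) = 2: row 5 has {3,4,5,6}; col 2 has {1,4}; box has {3,4} → only 2 remains.
(5,6) = 1: row 5 has {2,3,4,5,6}; col 6 has {2,5,6}; box has {5,6} → only 1 remains.
(6,3) = 1: row 6 has {}; col 3 has {2,3,4,5,6}; box has {2,3,4} → only 1 remains.
(6,4) = 2: row 6 has {1}; col 4 has {1,3,4,5}; box has {1,5,6} → only 2 remains.
(6,5) = 4: row 6 has {1,2}; col 5 has {1,3,5,6}; box has {1,2,5,6} → only 4 remains.
(6,6) = 3: row 6 has {1,2,4}; col 6 has {1,2,5,6}; box has {1,2,4,5,6} → only 3 remains.
(1,4) = 6: row 1 has {1,5}; col 4 has {1,2,3,4,5}; box has {1,3,5} → only 6 remains.
(1,5) = 2: row 1 has {1,5,6}; col 5 has {1,3,4,5,6}; box has {1,3,5,6} → only 2 remains.
(1,6) = 4: row 1 has {1,2,5,6}; col 6 has {1,2,3,5,6}; box has {1,2,3,5,6} → only 4 remains.
(2,2) = 6: row 2 has {1,2,3,4,5}; col 2 has {1,2,4}; box has {1,2,4,5} → only 6 remains.
(6,2) = 5: row 6 has {1,2,3,4}; col 2 has {1,2,4,6}; box has {1,2,3,4} → only 5 remains.
(1,1) = 3: row 1 has {1,2,4,5,6}; col 1 has {1,2,4}; box has {1,2,4,5,6} → only 3 remains.

315624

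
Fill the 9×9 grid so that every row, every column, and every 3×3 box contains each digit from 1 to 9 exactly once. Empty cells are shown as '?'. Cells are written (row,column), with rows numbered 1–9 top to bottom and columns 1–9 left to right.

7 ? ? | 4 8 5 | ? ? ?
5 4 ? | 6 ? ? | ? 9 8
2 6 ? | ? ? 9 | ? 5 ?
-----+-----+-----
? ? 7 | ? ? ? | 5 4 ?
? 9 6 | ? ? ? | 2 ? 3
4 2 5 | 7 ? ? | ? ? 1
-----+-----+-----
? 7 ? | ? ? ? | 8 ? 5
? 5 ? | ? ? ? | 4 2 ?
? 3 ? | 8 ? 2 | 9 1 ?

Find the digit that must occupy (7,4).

1

(1,2) = 1: row 1 has {4,5,7,8}; col 2 has {2,3,4,5,6,7,9}; box has {2,4,5,6,7} → only 1 remains.
(2,3) = 3: row 2 has {4,5,6,8,9}; col 3 has {5,6,7}; box has {1,2,4,5,6,7} → only 3 remains.
(3,3) = 8: row 3 has {2,5,6,9}; col 3 has {3,5,6,7}; box has {1,2,3,4,5,6,7} → only 8 remains.
(4,2) = 8: row 4 has {4,5,7}; col 2 has {1,2,3,4,5,6,7,9}; box has {2,4,5,6,7,9} → only 8 remains.
(5,1) = 1: row 5 has {2,3,6,9}; col 1 has {2,4,5,7}; box has {2,4,5,6,7,8,9} → only 1 remains.
(5,4) = 5: row 5 has {1,2,3,6,9}; col 4 has {4,6,7,8}; box has {7} → only 5 remains.
(5,5) = 4: row 5 has {1,2,3,5,6,9}; col 5 has {8}; box has {5,7} → only 4 remains.
(5,6) = 8: row 5 has {1,2,3,4,5,6,9}; col 6 has {2,5,9}; box has {4,5,7} → only 8 remains.
(5,8) = 7: row 5 has {1,2,3,4,5,6,8,9}; col 8 has {1,2,4,5,9}; box has {1,2,3,4,5} → only 7 remains.
(6,7) = 6: row 6 has {1,2,4,5,7}; col 7 has {2,4,5,8,9}; box has {1,2,3,4,5,7} → only 6 remains.
(6,8) = 8: row 6 has {1,2,4,5,6,7}; col 8 has {1,2,4,5,7,9}; box has {1,2,3,4,5,6,7} → only 8 remains.
(9,1) = 6: row 9 has {1,2,3,8,9}; col 1 has {1,2,4,5,7}; box has {3,5,7} → only 6 remains.
(9,3) = 4: row 9 has {1,2,3,6,8,9}; col 3 has {3,5,6,7,8}; box has {3,5,6,7} → only 4 remains.
(9,9) = 7: row 9 has {1,2,3,4,6,8,9}; col 9 has {1,3,5,8}; box has {1,2,4,5,8,9} → only 7 remains.
(1,3) = 9: row 1 has {1,4,5,7,8}; col 3 has {3,4,5,6,7,8}; box has {1,2,3,4,5,6,7,8} → only 9 remains.
(1,7) = 3: row 1 has {1,4,5,7,8,9}; col 7 has {2,4,5,6,8,9}; box has {5,8,9} → only 3 remains.
(1,8) = 6: row 1 has {1,3,4,5,7,8,9}; col 8 has {1,2,4,5,7,8,9}; box has {3,5,8,9} → only 6 remains.
(1,9) = 2: row 1 has {1,3,4,5,6,7,8,9}; col 9 has {1,3,5,7,8}; box has {3,5,6,8,9} → only 2 remains.
(3,9) = 4: row 3 has {2,5,6,8,9}; col 9 has {1,2,3,5,7,8}; box has {2,3,5,6,8,9} → only 4 remains.
(4,1) = 3: row 4 has {4,5,7,8}; col 1 has {1,2,4,5,6,7}; box has {1,2,4,5,6,7,8,9} → only 3 remains.
(4,9) = 9: row 4 has {3,4,5,7,8}; col 9 has {1,2,3,4,5,7,8}; box has {1,2,3,4,5,6,7,8} → only 9 remains.
(6,6) = 3: row 6 has {1,2,4,5,6,7,8}; col 6 has {2,5,8,9}; box has {4,5,7,8} → only 3 remains.
(7,1) = 9: row 7 has {5,7,8}; col 1 has {1,2,3,4,5,6,7}; box has {3,4,5,6,7} → only 9 remains.
(7,8) = 3: row 7 has {5,7,8,9}; col 8 has {1,2,4,5,6,7,8,9}; box has {1,2,4,5,7,8,9} → only 3 remains.
(8,1) = 8: row 8 has {2,4,5}; col 1 has {1,2,3,4,5,6,7,9}; box has {3,4,5,6,7,9} → only 8 remains.
(8,3) = 1: row 8 has {2,4,5,8}; col 3 has {3,4,5,6,7,8,9}; box has {3,4,5,6,7,8,9} → only 1 remains.
(8,9) = 6: row 8 has {1,2,4,5,8}; col 9 has {1,2,3,4,5,7,8,9}; box has {1,2,3,4,5,7,8,9} → only 6 remains.
(9,5) = 5: row 9 has {1,2,3,4,6,7,8,9}; col 5 has {4,8}; box has {2,8} → only 5 remains.
(6,5) = 9: row 6 has {1,2,3,4,5,6,7,8}; col 5 has {4,5,8}; box has {3,4,5,7,8} → only 9 remains.
(7,3) = 2: row 7 has {3,5,7,8,9}; col 3 has {1,3,4,5,6,7,8,9}; box has {1,3,4,5,6,7,8,9} → only 2 remains.
(7,4) = 1: row 7 has {2,3,5,7,8,9}; col 4 has {4,5,6,7,8}; box has {2,5,8} → only 1 remains.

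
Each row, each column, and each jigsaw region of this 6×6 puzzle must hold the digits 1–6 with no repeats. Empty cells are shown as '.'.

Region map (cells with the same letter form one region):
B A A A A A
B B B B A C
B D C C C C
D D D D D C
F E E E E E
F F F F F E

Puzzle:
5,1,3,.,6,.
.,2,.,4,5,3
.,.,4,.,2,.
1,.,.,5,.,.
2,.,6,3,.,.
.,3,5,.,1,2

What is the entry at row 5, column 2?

5

row 1, column 4 = 2 (sole candidate).
row 1, column 6 = 4 (sole candidate).
row 2, column 1 = 6 (sole candidate).
row 2, column 3 = 1 (sole candidate).
row 3, column 1 = 3 (sole candidate).
row 3, column 2 = 6 (sole candidate).
row 3, column 4 = 1 (sole candidate).
row 3, column 6 = 5 (sole candidate).
row 4, column 2 = 4 (sole candidate).
row 4, column 3 = 2 (sole candidate).
row 4, column 5 = 3 (sole candidate).
row 4, column 6 = 6 (sole candidate).
row 5, column 2 = 5: row 5 has {2,3,6}; col 2 has {1,2,3,4,6}; region has {2,3,6} → only 5 remains.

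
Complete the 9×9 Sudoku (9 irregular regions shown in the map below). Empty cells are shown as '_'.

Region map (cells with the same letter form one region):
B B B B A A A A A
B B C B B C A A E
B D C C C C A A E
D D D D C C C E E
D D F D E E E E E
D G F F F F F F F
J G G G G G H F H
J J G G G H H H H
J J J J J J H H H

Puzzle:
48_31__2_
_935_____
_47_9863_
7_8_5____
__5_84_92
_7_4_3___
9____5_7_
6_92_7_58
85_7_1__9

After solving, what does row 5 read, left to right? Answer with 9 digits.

R1C3 = 6 (sole candidate).
R1C6 = 9 (sole candidate).
R3C4 = 1 (sole candidate).
R3C9 = 5 (sole candidate).
R5C4 = 6: row 5 has {2,4,5,8,9}; col 4 has {1,2,3,4,5,7}; region has {4,7,8} → only 6 remains.
R7C4 = 8 (sole candidate).
R8C2 = 3 (sole candidate).
R8C5 = 4 (sole candidate).
R8C7 = 1 (sole candidate).
R9C5 = 2 (sole candidate).
R1C9 = 7 (sole candidate).
R2C5 = 7 (sole candidate).
R3C1 = 2 (sole candidate).
R4C4 = 9 (sole candidate).
R5C2 = 1: row 5 has {2,4,5,6,8,9}; col 2 has {3,4,5,7,8,9}; region has {4,6,7,8,9} → only 1 remains.
R6C1 = 5 (sole candidate).
R6C5 = 6 (sole candidate).
R6C9 = 1 (sole candidate).
R7C2 = 6 (sole candidate).
R7C3 = 1 (sole candidate).
R7C5 = 3 (sole candidate).
R7C9 = 4 (sole candidate).
R9C3 = 4 (sole candidate).
R9C7 = 3 (sole candidate).
R9C8 = 6 (sole candidate).
R1C7 = 5 (sole candidate).
R2C1 = 1 (sole candidate).
R2C9 = 6 (sole candidate).
R4C2 = 2 (sole candidate).
R4C6 = 6 (sole candidate).
R4C7 = 4 (sole candidate).
R4C8 = 1 (sole candidate).
R4C9 = 3 (sole candidate).
R5C1 = 3: row 5 has {1,2,4,5,6,8,9}; col 1 has {1,2,4,5,6,7,8,9}; region has {1,2,4,5,6,7,8,9} → only 3 remains.
R5C7 = 7: row 5 has {1,2,3,4,5,6,8,9}; col 7 has {1,3,4,5,6}; region has {1,2,3,4,5,6,8,9} → only 7 remains.

315684792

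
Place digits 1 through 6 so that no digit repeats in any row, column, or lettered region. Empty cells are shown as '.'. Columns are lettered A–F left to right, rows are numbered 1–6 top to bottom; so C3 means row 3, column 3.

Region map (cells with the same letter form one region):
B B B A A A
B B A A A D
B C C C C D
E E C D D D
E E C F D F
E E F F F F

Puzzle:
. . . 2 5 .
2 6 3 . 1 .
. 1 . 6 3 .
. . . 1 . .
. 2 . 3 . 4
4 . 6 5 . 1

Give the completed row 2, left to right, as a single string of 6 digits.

263415

F1 = 6 (sole candidate).
D2 = 4: row 2 has {1,2,3,6}; col 4 has {1,2,3,5,6}; region has {1,2,3,5,6} → only 4 remains.
F2 = 5: row 2 has {1,2,3,4,6}; col 6 has {1,4,6}; region has {1} → only 5 remains.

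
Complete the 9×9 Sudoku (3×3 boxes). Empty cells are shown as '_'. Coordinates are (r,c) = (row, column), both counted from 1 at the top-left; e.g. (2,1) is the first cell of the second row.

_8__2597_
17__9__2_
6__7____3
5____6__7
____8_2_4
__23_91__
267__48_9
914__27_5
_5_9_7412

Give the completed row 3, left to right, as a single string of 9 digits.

(1,3) = 3: row 1 has {2,5,7,8,9}; col 3 has {2,4,7}; box has {1,6,7,8} → only 3 remains.
(2,3) = 5: row 2 has {1,2,7,9}; col 3 has {2,3,4,7}; box has {1,3,6,7,8} → only 5 remains.
(2,7) = 6: row 2 has {1,2,5,7,9}; col 7 has {1,2,4,7,8,9}; box has {2,3,7,9} → only 6 remains.
(2,9) = 8: row 2 has {1,2,5,6,7,9}; col 9 has {2,3,4,5,7,9}; box has {2,3,6,7,9} → only 8 remains.
(3,3) = 9: row 3 has {3,6,7}; col 3 has {2,3,4,5,7}; box has {1,3,5,6,7,8} → only 9 remains.
(3,7) = 5: row 3 has {3,6,7,9}; col 7 has {1,2,4,6,7,8,9}; box has {2,3,6,7,8,9} → only 5 remains.
(3,8) = 4: row 3 has {3,5,6,7,9}; col 8 has {1,2,7}; box has {2,3,5,6,7,8,9} → only 4 remains.
(4,7) = 3: row 4 has {5,6,7}; col 7 has {1,2,4,5,6,7,8,9}; box has {1,2,4,7} → only 3 remains.
(5,6) = 1: row 5 has {2,4,8}; col 6 has {2,4,5,6,7,9}; box has {3,6,8,9} → only 1 remains.
(6,2) = 4: row 6 has {1,2,3,9}; col 2 has {1,5,6,7,8}; box has {2,5} → only 4 remains.
(6,9) = 6: row 6 has {1,2,3,4,9}; col 9 has {2,3,4,5,7,8,9}; box has {1,2,3,4,7} → only 6 remains.
(7,8) = 3: row 7 has {2,4,6,7,8,9}; col 8 has {1,2,4,7}; box has {1,2,4,5,7,8,9} → only 3 remains.
(8,8) = 6: row 8 has {1,2,4,5,7,9}; col 8 has {1,2,3,4,7}; box has {1,2,3,4,5,7,8,9} → only 6 remains.
(9,3) = 8: row 9 has {1,2,4,5,7,9}; col 3 has {2,3,4,5,7,9}; box has {1,2,4,5,6,7,9} → only 8 remains.
(1,1) = 4: row 1 has {2,3,5,7,8,9}; col 1 has {1,2,5,6,9}; box has {1,3,5,6,7,8,9} → only 4 remains.
(1,9) = 1: row 1 has {2,3,4,5,7,8,9}; col 9 has {2,3,4,5,6,7,8,9}; box has {2,3,4,5,6,7,8,9} → only 1 remains.
(2,4) = 4: row 2 has {1,2,5,6,7,8,9}; col 4 has {3,7,9}; box has {2,5,7,9} → only 4 remains.
(2,6) = 3: row 2 has {1,2,4,5,6,7,8,9}; col 6 has {1,2,4,5,6,7,9}; box has {2,4,5,7,9} → only 3 remains.
(3,2) = 2: row 3 has {3,4,5,6,7,9}; col 2 has {1,4,5,6,7,8}; box has {1,3,4,5,6,7,8,9} → only 2 remains.
(3,5) = 1: row 3 has {2,3,4,5,6,7,9}; col 5 has {2,8,9}; box has {2,3,4,5,7,9} → only 1 remains.
(3,6) = 8: row 3 has {1,2,3,4,5,6,7,9}; col 6 has {1,2,3,4,5,6,7,9}; box has {1,2,3,4,5,7,9} → only 8 remains.

629718543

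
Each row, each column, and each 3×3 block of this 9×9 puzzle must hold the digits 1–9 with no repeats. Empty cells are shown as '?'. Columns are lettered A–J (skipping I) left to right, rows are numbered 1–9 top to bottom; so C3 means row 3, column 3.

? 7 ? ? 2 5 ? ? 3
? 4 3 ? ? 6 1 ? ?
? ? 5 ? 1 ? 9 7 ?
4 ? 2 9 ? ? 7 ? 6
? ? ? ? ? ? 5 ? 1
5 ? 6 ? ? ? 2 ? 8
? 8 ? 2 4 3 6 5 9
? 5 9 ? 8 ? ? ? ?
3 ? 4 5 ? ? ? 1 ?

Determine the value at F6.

H4 = 3: row 4 has {2,4,6,7,9}; col 8 has {1,5,7}; box has {1,2,5,6,7,8} → only 3 remains.
G9 = 8: row 9 has {1,3,4,5}; col 7 has {1,2,5,6,7,9}; box has {1,5,6,9} → only 8 remains.
G1 = 4: row 1 has {2,3,5,7}; col 7 has {1,2,5,6,7,8,9}; box has {1,3,7,9} → only 4 remains.
J3 = 2: row 3 has {1,5,7,9}; col 9 has {1,3,6,8,9}; box has {1,3,4,7,9} → only 2 remains.
B4 = 1: row 4 has {2,3,4,6,7,9}; col 2 has {4,5,7,8}; box has {2,4,5,6} → only 1 remains.
E4 = 5: row 4 has {1,2,3,4,6,7,9}; col 5 has {1,2,4,8}; box has {9} → only 5 remains.
F4 = 8: row 4 has {1,2,3,4,5,6,7,9}; col 6 has {3,5,6}; box has {5,9} → only 8 remains.
G8 = 3: row 8 has {5,8,9}; col 7 has {1,2,4,5,6,7,8,9}; box has {1,5,6,8,9} → only 3 remains.
J9 = 7: row 9 has {1,3,4,5,8}; col 9 has {1,2,3,6,8,9}; box has {1,3,5,6,8,9} → only 7 remains.
D1 = 8: row 1 has {2,3,4,5,7}; col 4 has {2,5,9}; box has {1,2,5,6} → only 8 remains.
H1 = 6: row 1 has {2,3,4,5,7,8}; col 8 has {1,3,5,7}; box has {1,2,3,4,7,9} → only 6 remains.
D2 = 7: row 2 has {1,3,4,6}; col 4 has {2,5,8,9}; box has {1,2,5,6,8} → only 7 remains.
E2 = 9: row 2 has {1,3,4,6,7}; col 5 has {1,2,4,5,8}; box has {1,2,5,6,7,8} → only 9 remains.
H2 = 8: row 2 has {1,3,4,6,7,9}; col 8 has {1,3,5,6,7}; box has {1,2,3,4,6,7,9} → only 8 remains.
J2 = 5: row 2 has {1,3,4,6,7,8,9}; col 9 has {1,2,3,6,7,8,9}; box has {1,2,3,4,6,7,8,9} → only 5 remains.
B3 = 6: row 3 has {1,2,5,7,9}; col 2 has {1,4,5,7,8}; box has {3,4,5,7} → only 6 remains.
F3 = 4: row 3 has {1,2,5,6,7,9}; col 6 has {3,5,6,8}; box has {1,2,5,6,7,8,9} → only 4 remains.
J8 = 4: row 8 has {3,5,8,9}; col 9 has {1,2,3,5,6,7,8,9}; box has {1,3,5,6,7,8,9} → only 4 remains.
B9 = 2: row 9 has {1,3,4,5,7,8}; col 2 has {1,4,5,6,7,8}; box has {3,4,5,8,9} → only 2 remains.
E9 = 6: row 9 has {1,2,3,4,5,7,8}; col 5 has {1,2,4,5,8,9}; box has {2,3,4,5,8} → only 6 remains.
F9 = 9: row 9 has {1,2,3,4,5,6,7,8}; col 6 has {3,4,5,6,8}; box has {2,3,4,5,6,8} → only 9 remains.
C1 = 1: row 1 has {2,3,4,5,6,7,8}; col 3 has {2,3,4,5,6,9}; box has {3,4,5,6,7} → only 1 remains.
A2 = 2: row 2 has {1,3,4,5,6,7,8,9}; col 1 has {3,4,5}; box has {1,3,4,5,6,7} → only 2 remains.
A3 = 8: row 3 has {1,2,4,5,6,7,9}; col 1 has {2,3,4,5}; box has {1,2,3,4,5,6,7} → only 8 remains.
D3 = 3: row 3 has {1,2,4,5,6,7,8,9}; col 4 has {2,5,7,8,9}; box has {1,2,4,5,6,7,8,9} → only 3 remains.
C7 = 7: row 7 has {2,3,4,5,6,8,9}; col 3 has {1,2,3,4,5,6,9}; box has {2,3,4,5,8,9} → only 7 remains.
D8 = 1: row 8 has {3,4,5,8,9}; col 4 has {2,3,5,7,8,9}; box has {2,3,4,5,6,8,9} → only 1 remains.
F8 = 7: row 8 has {1,3,4,5,8,9}; col 6 has {3,4,5,6,8,9}; box has {1,2,3,4,5,6,8,9} → only 7 remains.
H8 = 2: row 8 has {1,3,4,5,7,8,9}; col 8 has {1,3,5,6,7,8}; box has {1,3,4,5,6,7,8,9} → only 2 remains.
A1 = 9: row 1 has {1,2,3,4,5,6,7,8}; col 1 has {2,3,4,5,8}; box has {1,2,3,4,5,6,7,8} → only 9 remains.
A5 = 7: row 5 has {1,5}; col 1 has {2,3,4,5,8,9}; box has {1,2,4,5,6} → only 7 remains.
C5 = 8: row 5 has {1,5,7}; col 3 has {1,2,3,4,5,6,7,9}; box has {1,2,4,5,6,7} → only 8 remains.
E5 = 3: row 5 has {1,5,7,8}; col 5 has {1,2,4,5,6,8,9}; box has {5,8,9} → only 3 remains.
F5 = 2: row 5 has {1,3,5,7,8}; col 6 has {3,4,5,6,7,8,9}; box has {3,5,8,9} → only 2 remains.
D6 = 4: row 6 has {2,5,6,8}; col 4 has {1,2,3,5,7,8,9}; box has {2,3,5,8,9} → only 4 remains.
E6 = 7: row 6 has {2,4,5,6,8}; col 5 has {1,2,3,4,5,6,8,9}; box has {2,3,4,5,8,9} → only 7 remains.
F6 = 1: row 6 has {2,4,5,6,7,8}; col 6 has {2,3,4,5,6,7,8,9}; box has {2,3,4,5,7,8,9} → only 1 remains.

1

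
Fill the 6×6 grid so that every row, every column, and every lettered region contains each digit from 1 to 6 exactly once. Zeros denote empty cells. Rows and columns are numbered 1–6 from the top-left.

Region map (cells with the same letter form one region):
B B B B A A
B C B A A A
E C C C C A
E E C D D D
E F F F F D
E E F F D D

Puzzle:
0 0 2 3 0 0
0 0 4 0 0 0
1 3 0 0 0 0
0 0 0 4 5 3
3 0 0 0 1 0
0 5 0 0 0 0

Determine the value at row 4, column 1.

2

row 2, column 5 = 3 (hidden single in row 2).
row 4, column 3 = 1 (hidden single in row 4).
row 5, column 2 = 4 (hidden single in row 5).
row 6, column 6 = 1 (hidden single in row 6).
row 6, column 3 = 3 (hidden single in row 6).
row 6, column 1 = 4 (hidden single in row 6).
row 1, column 2 = 1 (hidden single in row 1).
row 2, column 4 = 1 (hidden single in row 2).
row 4, column 1 = 2: in column 1, 2 can only go here (every other open cell in that column sees a 2).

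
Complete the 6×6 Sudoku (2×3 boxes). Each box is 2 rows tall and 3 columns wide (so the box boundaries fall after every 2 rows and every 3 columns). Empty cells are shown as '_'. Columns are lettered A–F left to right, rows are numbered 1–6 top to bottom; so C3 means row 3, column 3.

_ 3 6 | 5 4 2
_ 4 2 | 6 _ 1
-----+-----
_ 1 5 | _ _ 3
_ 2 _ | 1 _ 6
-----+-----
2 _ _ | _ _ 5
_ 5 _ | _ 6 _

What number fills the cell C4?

A1 = 1 (sole candidate).
A2 = 5 (sole candidate).
E2 = 3 (sole candidate).
E3 = 2 (sole candidate).
E4 = 5 (sole candidate).
B5 = 6 (sole candidate).
E5 = 1 (sole candidate).
F6 = 4 (sole candidate).
D3 = 4 (sole candidate).
D5 = 3 (sole candidate).
A6 = 3 (sole candidate).
C6 = 1 (sole candidate).
D6 = 2 (sole candidate).
A3 = 6 (sole candidate).
A4 = 4 (sole candidate).
C4 = 3: row 4 has {1,2,4,5,6}; col 3 has {1,2,5,6}; box has {1,2,4,5,6} → only 3 remains.

3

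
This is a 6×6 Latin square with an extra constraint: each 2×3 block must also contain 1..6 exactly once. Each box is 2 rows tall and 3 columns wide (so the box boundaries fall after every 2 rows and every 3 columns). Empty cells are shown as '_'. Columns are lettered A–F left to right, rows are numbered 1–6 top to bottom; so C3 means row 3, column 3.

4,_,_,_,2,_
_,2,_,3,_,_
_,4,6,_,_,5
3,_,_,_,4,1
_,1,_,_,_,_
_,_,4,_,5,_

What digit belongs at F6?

3

F1 = 6 (sole candidate).
E2 = 1 (sole candidate).
F2 = 4 (sole candidate).
D3 = 2 (sole candidate).
E3 = 3 (sole candidate).
B4 = 5 (sole candidate).
C4 = 2 (sole candidate).
D4 = 6 (sole candidate).
D5 = 4 (sole candidate).
E5 = 6 (sole candidate).
D6 = 1 (sole candidate).
B1 = 3 (sole candidate).
D1 = 5 (sole candidate).
C2 = 5 (sole candidate).
A3 = 1 (sole candidate).
C5 = 3 (sole candidate).
F5 = 2 (sole candidate).
B6 = 6 (sole candidate).
F6 = 3: row 6 has {1,4,5,6}; col 6 has {1,2,4,5,6}; box has {1,2,4,5,6} → only 3 remains.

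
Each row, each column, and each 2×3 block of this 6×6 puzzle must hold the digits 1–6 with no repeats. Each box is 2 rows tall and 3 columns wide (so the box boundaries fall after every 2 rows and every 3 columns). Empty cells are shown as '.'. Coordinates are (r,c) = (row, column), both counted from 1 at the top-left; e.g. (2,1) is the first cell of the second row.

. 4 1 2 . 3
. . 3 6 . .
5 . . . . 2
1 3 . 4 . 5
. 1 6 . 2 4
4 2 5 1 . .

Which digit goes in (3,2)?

(1,1) = 6 (sole candidate).
(1,5) = 5 (sole candidate).
(2,1) = 2 (sole candidate).
(2,2) = 5 (sole candidate).
(2,6) = 1 (sole candidate).
(3,2) = 6: row 3 has {2,5}; col 2 has {1,2,3,4,5}; box has {1,3,5} → only 6 remains.

6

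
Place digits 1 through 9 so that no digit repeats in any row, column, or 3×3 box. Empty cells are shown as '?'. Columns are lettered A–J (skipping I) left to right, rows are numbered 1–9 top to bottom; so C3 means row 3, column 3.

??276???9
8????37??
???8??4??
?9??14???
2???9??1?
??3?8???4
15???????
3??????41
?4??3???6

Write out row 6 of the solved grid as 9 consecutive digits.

A1 = 4 (hidden single in row 1).
C5 = 4 (hidden single in row 5).
B6 = 1: in row 6, 1 can only go here (every other open cell in that row sees a 1).
B1 = 3 (sole candidate).
B2 = 6 (sole candidate).
B3 = 7 (sole candidate).
B5 = 8 (sole candidate).
B8 = 2 (sole candidate).
H3 = 6 (hidden single in row 3).
J3 = 3 (hidden single in row 3).
G1 = 1 (hidden single in column 7).
F1 = 5 (sole candidate).
H1 = 8 (sole candidate).
E3 = 2 (sole candidate).
E2 = 4 (sole candidate).
E7 = 7 (sole candidate).
E8 = 5 (sole candidate).
D7 = 4 (hidden single in row 7).
C8 = 7 (hidden single in row 8).
A9 = 9 (sole candidate).
C9 = 8 (sole candidate).
A3 = 5 (sole candidate).
C7 = 6 (sole candidate).
C4 = 5 (sole candidate).
H9 = 7 (hidden single in row 9).
G9 = 5 (hidden single in row 9).
Singles propagation stalls; H6 is still open with candidates {2,5,9}.
  Try H6 = 2: this forces H2=5, J2=2, H4=3, G5=6, G6=9, H7=9, J7=8; then G8 has no candidate left — contradiction.
  Try H6 = 5: this forces H2=2, J2=5, H4=3, G5=6, J5=7; then F5 has no candidate left — contradiction.
So H6 = 9.
D6 = 5: in row 6, 5 can only go here (every other open cell in that row sees a 5).
J5 = 5 (hidden single in row 5).
J2 = 2 (sole candidate).
J7 = 8 (sole candidate).
G8 = 9 (sole candidate).
H2 = 5 (sole candidate).
J4 = 7 (sole candidate).
D8 = 6 (sole candidate).
F8 = 8 (sole candidate).
A4 = 6 (sole candidate).
D5 = 3 (sole candidate).
G5 = 6 (sole candidate).
A6 = 7: row 6 has {1,3,4,5,8,9}; col 1 has {1,2,3,4,5,6,8,9}; box has {1,2,3,4,5,6,8,9} → only 7 remains.
G6 = 2: row 6 has {1,3,4,5,7,8,9}; col 7 has {1,4,5,6,7,9}; box has {1,4,5,6,7,9} → only 2 remains.
G7 = 3 (sole candidate).
H7 = 2 (sole candidate).
D4 = 2 (sole candidate).
G4 = 8 (sole candidate).
H4 = 3 (sole candidate).
F5 = 7 (sole candidate).
F6 = 6: row 6 has {1,2,3,4,5,7,8,9}; col 6 has {3,4,5,7,8}; box has {1,2,3,4,5,7,8,9} → only 6 remains.

713586294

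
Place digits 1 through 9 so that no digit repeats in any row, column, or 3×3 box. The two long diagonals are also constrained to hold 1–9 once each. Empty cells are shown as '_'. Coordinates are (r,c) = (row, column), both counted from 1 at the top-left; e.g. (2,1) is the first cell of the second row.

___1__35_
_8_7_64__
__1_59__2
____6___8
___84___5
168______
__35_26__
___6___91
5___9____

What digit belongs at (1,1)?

7

(2,8) = 1: row 2 has {4,6,7,8}; col 8 has {5,9}; box has {2,3,4,5}; anti-diagonal has {3,4,5} → only 1 remains.
(2,9) = 9: row 2 has {1,4,6,7,8}; col 9 has {1,2,5,8}; box has {1,2,3,4,5} → only 9 remains.
(4,6) = 7: row 4 has {6,8}; col 6 has {2,6,9}; box has {4,6,8}; anti-diagonal has {1,3,4,5} → only 7 remains.
(8,2) = 2: row 8 has {1,6,9}; col 2 has {6,8}; box has {3,5}; anti-diagonal has {1,3,4,5,7} → only 2 remains.
(1,9) = 6: row 1 has {1,3,5}; col 9 has {1,2,5,8,9}; box has {1,2,3,4,5,9}; anti-diagonal has {1,2,3,4,5,7} → only 6 remains.
(3,7) = 8: row 3 has {1,2,5,9}; col 7 has {3,4,6}; box has {1,2,3,4,5,6,9}; anti-diagonal has {1,2,3,4,5,6,7} → only 8 remains.
(3,8) = 7: row 3 has {1,2,5,8,9}; col 8 has {1,5,9}; box has {1,2,3,4,5,6,8,9} → only 7 remains.
(6,4) = 9: row 6 has {1,6,8}; col 4 has {1,5,6,7,8}; box has {4,6,7,8}; anti-diagonal has {1,2,3,4,5,6,7,8} → only 9 remains.
(2,3) = 5: in row 2, 5 can only go here (every other open cell in that row sees a 5).
(3,1) = 6: in row 3, 6 can only go here (every other open cell in that row sees a 6).
(4,7) = 1: in row 4, 1 can only go here (every other open cell in that row sees a 1).
(4,2) = 5: in row 4, 5 can only go here (every other open cell in that row sees a 5).
(5,6) = 1: in row 5, 1 can only go here (every other open cell in that row sees a 1).
(5,8) = 6: in row 5, 6 can only go here (every other open cell in that row sees a 6).
(6,6) = 5: in row 6, 5 can only go here (every other open cell in that row sees a 5).
(8,7) = 5: in row 8, 5 can only go here (every other open cell in that row sees a 5).
(9,2) = 1: in row 9, 1 can only go here (every other open cell in that row sees a 1).
(9,3) = 6: in row 9, 6 can only go here (every other open cell in that row sees a 6).
(7,5) = 1: in row 7, 1 can only go here (every other open cell in that row sees a 1).
(4,4) = 2: in column 4, 2 can only go here (every other open cell in that column sees a 2).
(1,1) = 7: row 1 has {1,3,5,6}; col 1 has {1,5,6}; box has {1,5,6,8}; main diagonal has {1,2,4,5,6,8,9} → only 7 remains.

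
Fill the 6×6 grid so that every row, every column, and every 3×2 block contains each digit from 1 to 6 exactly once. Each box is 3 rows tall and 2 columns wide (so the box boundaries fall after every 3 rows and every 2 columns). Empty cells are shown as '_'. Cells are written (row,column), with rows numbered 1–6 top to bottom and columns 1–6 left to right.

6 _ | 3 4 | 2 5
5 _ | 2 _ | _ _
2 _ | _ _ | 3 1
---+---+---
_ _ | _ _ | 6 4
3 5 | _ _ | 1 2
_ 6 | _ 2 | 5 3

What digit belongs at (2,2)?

3

(1,2) = 1 (sole candidate).
(2,5) = 4 (sole candidate).
(2,6) = 6 (sole candidate).
(3,2) = 4 (sole candidate).
(4,1) = 1 (sole candidate).
(4,2) = 2 (sole candidate).
(4,3) = 5 (sole candidate).
(4,4) = 3 (sole candidate).
(5,4) = 6 (sole candidate).
(6,1) = 4 (sole candidate).
(6,3) = 1 (sole candidate).
(2,2) = 3: row 2 has {2,4,5,6}; col 2 has {1,2,4,5,6}; box has {1,2,4,5,6} → only 3 remains.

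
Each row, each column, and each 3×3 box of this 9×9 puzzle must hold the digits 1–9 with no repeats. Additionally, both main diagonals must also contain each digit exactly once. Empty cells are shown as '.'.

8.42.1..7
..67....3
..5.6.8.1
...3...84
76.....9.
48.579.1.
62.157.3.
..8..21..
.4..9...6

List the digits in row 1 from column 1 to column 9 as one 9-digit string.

r1c5 = 3: row 1 has {1,2,4,7,8}; col 5 has {5,6,7,9}; box has {1,2,6,7} → only 3 remains.
r2c2 = 1: row 2 has {3,6,7}; col 2 has {2,4,6,8}; box has {4,5,6,8}; main diagonal has {3,5,6,8,9} → only 1 remains.
r3c6 = 4: row 3 has {1,5,6,8}; col 6 has {1,2,7,9}; box has {1,2,3,6,7} → only 4 remains.
r3c8 = 2: row 3 has {1,4,5,6,8}; col 8 has {1,3,8,9}; box has {1,3,7,8} → only 2 remains.
r4c6 = 6: row 4 has {3,4,8}; col 6 has {1,2,4,7,9}; box has {3,5,7,9}; anti-diagonal has {5,7,8} → only 6 remains.
r5c6 = 8: row 5 has {6,7,9}; col 6 has {1,2,4,6,7,9}; box has {3,5,6,7,9} → only 8 remains.
r6c9 = 2: row 6 has {1,4,5,7,8,9}; col 9 has {1,3,4,6,7}; box has {1,4,8,9} → only 2 remains.
r7c3 = 9: row 7 has {1,2,3,5,6,7}; col 3 has {4,5,6,8}; box has {2,4,6,8}; anti-diagonal has {5,6,7,8} → only 9 remains.
r7c7 = 4: row 7 has {1,2,3,5,6,7,9}; col 7 has {1,8}; box has {1,3,6}; main diagonal has {1,3,5,6,8,9} → only 4 remains.
r7c9 = 8: row 7 has {1,2,3,4,5,6,7,9}; col 9 has {1,2,3,4,6,7}; box has {1,3,4,6} → only 8 remains.
r8c2 = 3: row 8 has {1,2,8}; col 2 has {1,2,4,6,8}; box has {2,4,6,8,9}; anti-diagonal has {5,6,7,8,9} → only 3 remains.
r8c5 = 4: row 8 has {1,2,3,8}; col 5 has {3,5,6,7,9}; box has {1,2,5,7,9} → only 4 remains.
r8c8 = 7: row 8 has {1,2,3,4,8}; col 8 has {1,2,3,8,9}; box has {1,3,4,6,8}; main diagonal has {1,3,4,5,6,8,9} → only 7 remains.
r9c1 = 1: row 9 has {4,6,9}; col 1 has {4,6,7,8}; box has {2,3,4,6,8,9}; anti-diagonal has {3,5,6,7,8,9} → only 1 remains.
r9c3 = 7: row 9 has {1,4,6,9}; col 3 has {4,5,6,8,9}; box has {1,2,3,4,6,8,9} → only 7 remains.
r9c4 = 8: row 9 has {1,4,6,7,9}; col 4 has {1,2,3,5,7}; box has {1,2,4,5,7,9} → only 8 remains.
r9c6 = 3: row 9 has {1,4,6,7,8,9}; col 6 has {1,2,4,6,7,8,9}; box has {1,2,4,5,7,8,9} → only 3 remains.
r9c8 = 5: row 9 has {1,3,4,6,7,8,9}; col 8 has {1,2,3,7,8,9}; box has {1,3,4,6,7,8} → only 5 remains.
r1c2 = 9: row 1 has {1,2,3,4,7,8}; col 2 has {1,2,3,4,6,8}; box has {1,4,5,6,8} → only 9 remains.
r1c8 = 6: row 1 has {1,2,3,4,7,8,9}; col 8 has {1,2,3,5,7,8,9}; box has {1,2,3,7,8} → only 6 remains.
r2c1 = 2: row 2 has {1,3,6,7}; col 1 has {1,4,6,7,8}; box has {1,4,5,6,8,9} → only 2 remains.
r2c5 = 8: row 2 has {1,2,3,6,7}; col 5 has {3,4,5,6,7,9}; box has {1,2,3,4,6,7} → only 8 remains.
r2c6 = 5: row 2 has {1,2,3,6,7,8}; col 6 has {1,2,3,4,6,7,8,9}; box has {1,2,3,4,6,7,8} → only 5 remains.
r2c7 = 9: row 2 has {1,2,3,5,6,7,8}; col 7 has {1,4,8}; box has {1,2,3,6,7,8} → only 9 remains.
r2c8 = 4: row 2 has {1,2,3,5,6,7,8,9}; col 8 has {1,2,3,5,6,7,8,9}; box has {1,2,3,6,7,8,9}; anti-diagonal has {1,3,5,6,7,8,9} → only 4 remains.
r3c1 = 3: row 3 has {1,2,4,5,6,8}; col 1 has {1,2,4,6,7,8}; box has {1,2,4,5,6,8,9} → only 3 remains.
r3c2 = 7: row 3 has {1,2,3,4,5,6,8}; col 2 has {1,2,3,4,6,8,9}; box has {1,2,3,4,5,6,8,9} → only 7 remains.
r3c4 = 9: row 3 has {1,2,3,4,5,6,7,8}; col 4 has {1,2,3,5,7,8}; box has {1,2,3,4,5,6,7,8} → only 9 remains.
r4c2 = 5: row 4 has {3,4,6,8}; col 2 has {1,2,3,4,6,7,8,9}; box has {4,6,7,8} → only 5 remains.
r4c7 = 7: row 4 has {3,4,5,6,8}; col 7 has {1,4,8,9}; box has {1,2,4,8,9} → only 7 remains.
r5c4 = 4: row 5 has {6,7,8,9}; col 4 has {1,2,3,5,7,8,9}; box has {3,5,6,7,8,9} → only 4 remains.
r5c5 = 2: row 5 has {4,6,7,8,9}; col 5 has {3,4,5,6,7,8,9}; box has {3,4,5,6,7,8,9}; main diagonal has {1,3,4,5,6,7,8,9}; anti-diagonal has {1,3,4,5,6,7,8,9} → only 2 remains.
r5c9 = 5: row 5 has {2,4,6,7,8,9}; col 9 has {1,2,3,4,6,7,8}; box has {1,2,4,7,8,9} → only 5 remains.
r6c3 = 3: row 6 has {1,2,4,5,7,8,9}; col 3 has {4,5,6,7,8,9}; box has {4,5,6,7,8} → only 3 remains.
r6c7 = 6: row 6 has {1,2,3,4,5,7,8,9}; col 7 has {1,4,7,8,9}; box has {1,2,4,5,7,8,9} → only 6 remains.
r8c1 = 5: row 8 has {1,2,3,4,7,8}; col 1 has {1,2,3,4,6,7,8}; box has {1,2,3,4,6,7,8,9} → only 5 remains.
r8c4 = 6: row 8 has {1,2,3,4,5,7,8}; col 4 has {1,2,3,4,5,7,8,9}; box has {1,2,3,4,5,7,8,9} → only 6 remains.
r8c9 = 9: row 8 has {1,2,3,4,5,6,7,8}; col 9 has {1,2,3,4,5,6,7,8}; box has {1,3,4,5,6,7,8} → only 9 remains.
r9c7 = 2: row 9 has {1,3,4,5,6,7,8,9}; col 7 has {1,4,6,7,8,9}; box has {1,3,4,5,6,7,8,9} → only 2 remains.
r1c7 = 5: row 1 has {1,2,3,4,6,7,8,9}; col 7 has {1,2,4,6,7,8,9}; box has {1,2,3,4,6,7,8,9} → only 5 remains.

894231567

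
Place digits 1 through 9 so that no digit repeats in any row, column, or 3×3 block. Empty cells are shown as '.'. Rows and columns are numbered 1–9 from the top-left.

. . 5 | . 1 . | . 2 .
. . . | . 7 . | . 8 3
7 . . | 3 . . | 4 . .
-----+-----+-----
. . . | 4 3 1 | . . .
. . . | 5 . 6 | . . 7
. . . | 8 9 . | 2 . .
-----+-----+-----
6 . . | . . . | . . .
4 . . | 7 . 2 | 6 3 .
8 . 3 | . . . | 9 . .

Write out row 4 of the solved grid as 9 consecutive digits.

297431856

r1c7 = 7 (sole candidate).
r5c5 = 2 (sole candidate).
r6c6 = 7 (sole candidate).
r7c6 = 3 (hidden single in row 7).
r2c4 = 2 (hidden single in column 4).
r4c1 = 2: in column 1, 2 can only go here (every other open cell in that column sees a 2).
r6c1 = 5 (hidden single in column 1).
r6c2 = 3 (hidden single in row 6).
r1c1 = 3 (hidden single in row 1).
r5c7 = 3 (hidden single in row 5).
r7c4 = 9 (hidden single in box 8).
r1c4 = 6 (sole candidate).
r1c9 = 9 (sole candidate).
r9c4 = 1 (sole candidate).
r9c5 = 6 (hidden single in row 9).
r7c5 = 4 (hidden single in column 5).
r9c6 = 5 (sole candidate).
r8c5 = 8 (sole candidate).
r3c5 = 5 (sole candidate).
r2c7 = 5 (hidden single in row 2).
r4c7 = 8: row 4 has {1,2,3,4}; col 7 has {2,3,4,5,6,7,9}; box has {2,3,7} → only 8 remains.
r7c7 = 1 (sole candidate).
r8c9 = 5 (sole candidate).
r4c9 = 6: row 4 has {1,2,3,4,8}; col 9 has {3,5,7,9}; box has {2,3,7,8} → only 6 remains.
r7c8 = 7 (sole candidate).
r9c8 = 4 (sole candidate).
r9c9 = 2 (sole candidate).
r3c9 = 1 (sole candidate).
r6c8 = 1 (sole candidate).
r6c9 = 4 (sole candidate).
r7c3 = 2 (sole candidate).
r7c9 = 8 (sole candidate).
r9c2 = 7 (sole candidate).
r3c8 = 6 (sole candidate).
r4c2 = 9: row 4 has {1,2,3,4,6,8}; col 2 has {3,7}; box has {2,3,5} → only 9 remains.
r4c3 = 7: row 4 has {1,2,3,4,6,8,9}; col 3 has {2,3,5}; box has {2,3,5,9} → only 7 remains.
r4c8 = 5: row 4 has {1,2,3,4,6,7,8,9}; col 8 has {1,2,3,4,6,7,8}; box has {1,2,3,4,6,7,8} → only 5 remains.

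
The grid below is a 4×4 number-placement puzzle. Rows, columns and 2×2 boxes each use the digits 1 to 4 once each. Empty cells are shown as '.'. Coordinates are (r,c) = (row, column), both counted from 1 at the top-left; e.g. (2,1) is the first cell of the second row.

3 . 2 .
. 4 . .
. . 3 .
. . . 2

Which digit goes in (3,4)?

1

(1,2) = 1 (sole candidate).
(1,4) = 4 (sole candidate).
(2,1) = 2 (sole candidate).
(2,3) = 1 (sole candidate).
(2,4) = 3 (sole candidate).
(3,2) = 2 (sole candidate).
(3,4) = 1: row 3 has {2,3}; col 4 has {2,3,4}; box has {2,3} → only 1 remains.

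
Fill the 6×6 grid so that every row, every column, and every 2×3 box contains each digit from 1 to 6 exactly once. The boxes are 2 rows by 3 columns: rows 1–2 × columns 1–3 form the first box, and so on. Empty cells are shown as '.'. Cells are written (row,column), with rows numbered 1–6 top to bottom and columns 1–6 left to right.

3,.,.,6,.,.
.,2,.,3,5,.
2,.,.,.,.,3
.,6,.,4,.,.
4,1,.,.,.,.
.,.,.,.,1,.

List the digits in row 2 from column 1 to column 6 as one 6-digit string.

624351

(3,5) = 6: row 3 has {2,3}; col 5 has {1,5}; box has {3,4} → only 6 remains.
(4,5) = 2: row 4 has {4,6}; col 5 has {1,5,6}; box has {3,4,6} → only 2 remains.
(5,5) = 3: row 5 has {1,4}; col 5 has {1,2,5,6}; box has {1} → only 3 remains.
(1,5) = 4: row 1 has {3,6}; col 5 has {1,2,3,5,6}; box has {3,5,6} → only 4 remains.
(2,6) = 1: row 2 has {2,3,5}; col 6 has {3}; box has {3,4,5,6} → only 1 remains.
(4,6) = 5: row 4 has {2,4,6}; col 6 has {1,3}; box has {2,3,4,6} → only 5 remains.
(1,2) = 5: row 1 has {3,4,6}; col 2 has {1,2,6}; box has {2,3} → only 5 remains.
(1,3) = 1: row 1 has {3,4,5,6}; col 3 has {}; box has {2,3,5} → only 1 remains.
(1,6) = 2: row 1 has {1,3,4,5,6}; col 6 has {1,3,5}; box has {1,3,4,5,6} → only 2 remains.
(2,1) = 6: row 2 has {1,2,3,5}; col 1 has {2,3,4}; box has {1,2,3,5} → only 6 remains.
(2,3) = 4: row 2 has {1,2,3,5,6}; col 3 has {1}; box has {1,2,3,5,6} → only 4 remains.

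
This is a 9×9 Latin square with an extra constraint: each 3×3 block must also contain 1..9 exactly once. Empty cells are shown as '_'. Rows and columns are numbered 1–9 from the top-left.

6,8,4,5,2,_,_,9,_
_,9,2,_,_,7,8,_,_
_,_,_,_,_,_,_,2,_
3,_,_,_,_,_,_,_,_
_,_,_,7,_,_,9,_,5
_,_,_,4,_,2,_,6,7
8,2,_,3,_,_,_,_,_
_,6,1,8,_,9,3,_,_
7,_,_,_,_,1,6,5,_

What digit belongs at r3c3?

3

r1c6 = 3: row 1 has {2,4,5,6,8,9}; col 6 has {1,2,7,9}; box has {2,5,7} → only 3 remains.
r1c9 = 1: row 1 has {2,3,4,5,6,8,9}; col 9 has {5,7}; box has {2,8,9} → only 1 remains.
r6c7 = 1: row 6 has {2,4,6,7}; col 7 has {3,6,8,9}; box has {5,6,7,9} → only 1 remains.
r9c4 = 2: row 9 has {1,5,6,7}; col 4 has {3,4,5,7,8}; box has {1,3,8,9} → only 2 remains.
r9c5 = 4: row 9 has {1,2,5,6,7}; col 5 has {2}; box has {1,2,3,8,9} → only 4 remains.
r1c7 = 7: row 1 has {1,2,3,4,5,6,8,9}; col 7 has {1,3,6,8,9}; box has {1,2,8,9} → only 7 remains.
r6c2 = 5: row 6 has {1,2,4,6,7}; col 2 has {2,6,8,9}; box has {3} → only 5 remains.
r7c7 = 4: row 7 has {2,3,8}; col 7 has {1,3,6,7,8,9}; box has {3,5,6} → only 4 remains.
r7c9 = 9: row 7 has {2,3,4,8}; col 9 has {1,5,7}; box has {3,4,5,6} → only 9 remains.
r8c8 = 7: row 8 has {1,3,6,8,9}; col 8 has {2,5,6,9}; box has {3,4,5,6,9} → only 7 remains.
r8c9 = 2: row 8 has {1,3,6,7,8,9}; col 9 has {1,5,7,9}; box has {3,4,5,6,7,9} → only 2 remains.
r9c2 = 3: row 9 has {1,2,4,5,6,7}; col 2 has {2,5,6,8,9}; box has {1,2,6,7,8} → only 3 remains.
r9c3 = 9: row 9 has {1,2,3,4,5,6,7}; col 3 has {1,2,4}; box has {1,2,3,6,7,8} → only 9 remains.
r9c9 = 8: row 9 has {1,2,3,4,5,6,7,9}; col 9 has {1,2,5,7,9}; box has {2,3,4,5,6,7,9} → only 8 remains.
r3c7 = 5: row 3 has {2}; col 7 has {1,3,4,6,7,8,9}; box has {1,2,7,8,9} → only 5 remains.
r4c7 = 2: row 4 has {3}; col 7 has {1,3,4,5,6,7,8,9}; box has {1,5,6,7,9} → only 2 remains.
r4c9 = 4: row 4 has {2,3}; col 9 has {1,2,5,7,8,9}; box has {1,2,5,6,7,9} → only 4 remains.
r6c1 = 9: row 6 has {1,2,4,5,6,7}; col 1 has {3,6,7,8}; box has {3,5} → only 9 remains.
r6c3 = 8: row 6 has {1,2,4,5,6,7,9}; col 3 has {1,2,4,9}; box has {3,5,9} → only 8 remains.
r6c5 = 3: row 6 has {1,2,4,5,6,7,8,9}; col 5 has {2,4}; box has {2,4,7} → only 3 remains.
r7c3 = 5: row 7 has {2,3,4,8,9}; col 3 has {1,2,4,8,9}; box has {1,2,3,6,7,8,9} → only 5 remains.
r7c6 = 6: row 7 has {2,3,4,5,8,9}; col 6 has {1,2,3,7,9}; box has {1,2,3,4,8,9} → only 6 remains.
r7c8 = 1: row 7 has {2,3,4,5,6,8,9}; col 8 has {2,5,6,7,9}; box has {2,3,4,5,6,7,8,9} → only 1 remains.
r8c1 = 4: row 8 has {1,2,3,6,7,8,9}; col 1 has {3,6,7,8,9}; box has {1,2,3,5,6,7,8,9} → only 4 remains.
r8c5 = 5: row 8 has {1,2,3,4,6,7,8,9}; col 5 has {2,3,4}; box has {1,2,3,4,6,8,9} → only 5 remains.
r3c1 = 1: row 3 has {2,5}; col 1 has {3,4,6,7,8,9}; box has {2,4,6,8,9} → only 1 remains.
r3c2 = 7: row 3 has {1,2,5}; col 2 has {2,3,5,6,8,9}; box has {1,2,4,6,8,9} → only 7 remains.
r3c3 = 3: row 3 has {1,2,5,7}; col 3 has {1,2,4,5,8,9}; box has {1,2,4,6,7,8,9} → only 3 remains.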